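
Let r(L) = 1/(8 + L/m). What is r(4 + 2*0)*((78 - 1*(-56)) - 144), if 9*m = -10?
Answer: -25/11 ≈ -2.2727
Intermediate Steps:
m = -10/9 (m = (⅑)*(-10) = -10/9 ≈ -1.1111)
r(L) = 1/(8 - 9*L/10) (r(L) = 1/(8 + L/(-10/9)) = 1/(8 + L*(-9/10)) = 1/(8 - 9*L/10))
r(4 + 2*0)*((78 - 1*(-56)) - 144) = (-10/(-80 + 9*(4 + 2*0)))*((78 - 1*(-56)) - 144) = (-10/(-80 + 9*(4 + 0)))*((78 + 56) - 144) = (-10/(-80 + 9*4))*(134 - 144) = -10/(-80 + 36)*(-10) = -10/(-44)*(-10) = -10*(-1/44)*(-10) = (5/22)*(-10) = -25/11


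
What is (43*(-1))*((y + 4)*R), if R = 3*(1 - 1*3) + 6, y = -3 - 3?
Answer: 0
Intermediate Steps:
y = -6
R = 0 (R = 3*(1 - 3) + 6 = 3*(-2) + 6 = -6 + 6 = 0)
(43*(-1))*((y + 4)*R) = (43*(-1))*((-6 + 4)*0) = -(-86)*0 = -43*0 = 0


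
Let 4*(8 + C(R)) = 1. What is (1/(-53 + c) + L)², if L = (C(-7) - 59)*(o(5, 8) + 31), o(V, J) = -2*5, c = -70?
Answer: 475637812225/242064 ≈ 1.9649e+6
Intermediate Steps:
C(R) = -31/4 (C(R) = -8 + (¼)*1 = -8 + ¼ = -31/4)
o(V, J) = -10
L = -5607/4 (L = (-31/4 - 59)*(-10 + 31) = -267/4*21 = -5607/4 ≈ -1401.8)
(1/(-53 + c) + L)² = (1/(-53 - 70) - 5607/4)² = (1/(-123) - 5607/4)² = (-1/123 - 5607/4)² = (-689665/492)² = 475637812225/242064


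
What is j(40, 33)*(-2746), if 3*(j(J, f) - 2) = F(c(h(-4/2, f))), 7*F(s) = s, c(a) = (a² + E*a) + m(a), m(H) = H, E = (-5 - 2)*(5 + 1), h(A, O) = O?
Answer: 203204/7 ≈ 29029.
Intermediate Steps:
E = -42 (E = -7*6 = -42)
c(a) = a² - 41*a (c(a) = (a² - 42*a) + a = a² - 41*a)
F(s) = s/7
j(J, f) = 2 + f*(-41 + f)/21 (j(J, f) = 2 + ((f*(-41 + f))/7)/3 = 2 + (f*(-41 + f)/7)/3 = 2 + f*(-41 + f)/21)
j(40, 33)*(-2746) = (2 - 41/21*33 + (1/21)*33²)*(-2746) = (2 - 451/7 + (1/21)*1089)*(-2746) = (2 - 451/7 + 363/7)*(-2746) = -74/7*(-2746) = 203204/7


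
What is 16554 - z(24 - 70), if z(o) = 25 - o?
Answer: 16483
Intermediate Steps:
16554 - z(24 - 70) = 16554 - (25 - (24 - 70)) = 16554 - (25 - 1*(-46)) = 16554 - (25 + 46) = 16554 - 1*71 = 16554 - 71 = 16483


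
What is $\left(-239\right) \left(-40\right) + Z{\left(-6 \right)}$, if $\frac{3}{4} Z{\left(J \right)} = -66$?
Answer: $9472$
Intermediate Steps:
$Z{\left(J \right)} = -88$ ($Z{\left(J \right)} = \frac{4}{3} \left(-66\right) = -88$)
$\left(-239\right) \left(-40\right) + Z{\left(-6 \right)} = \left(-239\right) \left(-40\right) - 88 = 9560 - 88 = 9472$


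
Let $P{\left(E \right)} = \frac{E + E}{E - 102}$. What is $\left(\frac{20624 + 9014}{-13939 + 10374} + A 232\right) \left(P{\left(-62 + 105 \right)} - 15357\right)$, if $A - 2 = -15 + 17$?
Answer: $- \frac{2970974415618}{210335} \approx -1.4125 \cdot 10^{7}$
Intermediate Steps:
$A = 4$ ($A = 2 + \left(-15 + 17\right) = 2 + 2 = 4$)
$P{\left(E \right)} = \frac{2 E}{-102 + E}$
$\left(\frac{20624 + 9014}{-13939 + 10374} + A 232\right) \left(P{\left(-62 + 105 \right)} - 15357\right) = \left(\frac{20624 + 9014}{-13939 + 10374} + 4 \cdot 232\right) \left(\frac{2 \left(-62 + 105\right)}{-102 + \left(-62 + 105\right)} - 15357\right) = \left(\frac{29638}{-3565} + 928\right) \left(2 \cdot 43 \frac{1}{-102 + 43} - 15357\right) = \left(29638 \left(- \frac{1}{3565}\right) + 928\right) \left(2 \cdot 43 \frac{1}{-59} - 15357\right) = \left(- \frac{29638}{3565} + 928\right) \left(2 \cdot 43 \left(- \frac{1}{59}\right) - 15357\right) = \frac{3278682 \left(- \frac{86}{59} - 15357\right)}{3565} = \frac{3278682}{3565} \left(- \frac{906149}{59}\right) = - \frac{2970974415618}{210335}$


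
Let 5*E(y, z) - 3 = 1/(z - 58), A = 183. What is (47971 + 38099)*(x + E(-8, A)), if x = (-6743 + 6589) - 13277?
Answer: -144494298786/125 ≈ -1.1560e+9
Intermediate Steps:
E(y, z) = ⅗ + 1/(5*(-58 + z)) (E(y, z) = ⅗ + 1/(5*(z - 58)) = ⅗ + 1/(5*(-58 + z)))
x = -13431 (x = -154 - 13277 = -13431)
(47971 + 38099)*(x + E(-8, A)) = (47971 + 38099)*(-13431 + (-173 + 3*183)/(5*(-58 + 183))) = 86070*(-13431 + (⅕)*(-173 + 549)/125) = 86070*(-13431 + (⅕)*(1/125)*376) = 86070*(-13431 + 376/625) = 86070*(-8393999/625) = -144494298786/125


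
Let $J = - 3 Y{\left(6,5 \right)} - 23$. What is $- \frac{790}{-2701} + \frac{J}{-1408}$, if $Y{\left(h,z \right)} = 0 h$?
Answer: $\frac{1174443}{3803008} \approx 0.30882$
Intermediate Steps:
$Y{\left(h,z \right)} = 0$
$J = -23$ ($J = \left(-3\right) 0 - 23 = 0 - 23 = -23$)
$- \frac{790}{-2701} + \frac{J}{-1408} = - \frac{790}{-2701} - \frac{23}{-1408} = \left(-790\right) \left(- \frac{1}{2701}\right) - - \frac{23}{1408} = \frac{790}{2701} + \frac{23}{1408} = \frac{1174443}{3803008}$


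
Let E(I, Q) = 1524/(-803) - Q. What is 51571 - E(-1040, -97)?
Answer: 41335146/803 ≈ 51476.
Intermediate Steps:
E(I, Q) = -1524/803 - Q (E(I, Q) = 1524*(-1/803) - Q = -1524/803 - Q)
51571 - E(-1040, -97) = 51571 - (-1524/803 - 1*(-97)) = 51571 - (-1524/803 + 97) = 51571 - 1*76367/803 = 51571 - 76367/803 = 41335146/803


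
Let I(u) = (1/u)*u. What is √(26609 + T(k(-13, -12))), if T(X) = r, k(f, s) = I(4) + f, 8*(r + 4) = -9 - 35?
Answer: 3*√11822/2 ≈ 163.09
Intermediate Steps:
r = -19/2 (r = -4 + (-9 - 35)/8 = -4 + (⅛)*(-44) = -4 - 11/2 = -19/2 ≈ -9.5000)
I(u) = 1 (I(u) = u/u = 1)
k(f, s) = 1 + f
T(X) = -19/2
√(26609 + T(k(-13, -12))) = √(26609 - 19/2) = √(53199/2) = 3*√11822/2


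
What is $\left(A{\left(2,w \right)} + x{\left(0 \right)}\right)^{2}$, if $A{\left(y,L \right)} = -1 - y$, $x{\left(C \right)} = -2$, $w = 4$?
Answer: $25$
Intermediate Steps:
$\left(A{\left(2,w \right)} + x{\left(0 \right)}\right)^{2} = \left(\left(-1 - 2\right) - 2\right)^{2} = \left(-3 - 2\right)^{2} = \left(-5\right)^{2} = 25$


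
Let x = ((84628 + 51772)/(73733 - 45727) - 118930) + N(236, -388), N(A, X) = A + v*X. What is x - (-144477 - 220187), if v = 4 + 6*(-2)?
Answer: 317077402/1273 ≈ 2.4908e+5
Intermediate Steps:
v = -8 (v = 4 - 12 = -8)
N(A, X) = A - 8*X
x = -147139870/1273 (x = ((84628 + 51772)/(73733 - 45727) - 118930) + (236 - 8*(-388)) = (136400/28006 - 118930) + (236 + 3104) = (136400*(1/28006) - 118930) + 3340 = (6200/1273 - 118930) + 3340 = -151391690/1273 + 3340 = -147139870/1273 ≈ -1.1559e+5)
x - (-144477 - 220187) = -147139870/1273 - (-144477 - 220187) = -147139870/1273 - 1*(-364664) = -147139870/1273 + 364664 = 317077402/1273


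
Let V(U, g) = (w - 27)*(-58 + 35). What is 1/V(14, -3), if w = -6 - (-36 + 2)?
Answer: -1/23 ≈ -0.043478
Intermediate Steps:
w = 28 (w = -6 - 1*(-34) = -6 + 34 = 28)
V(U, g) = -23 (V(U, g) = (28 - 27)*(-58 + 35) = 1*(-23) = -23)
1/V(14, -3) = 1/(-23) = -1/23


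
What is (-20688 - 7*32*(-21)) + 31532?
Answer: 15548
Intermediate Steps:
(-20688 - 7*32*(-21)) + 31532 = (-20688 - 224*(-21)) + 31532 = (-20688 + 4704) + 31532 = -15984 + 31532 = 15548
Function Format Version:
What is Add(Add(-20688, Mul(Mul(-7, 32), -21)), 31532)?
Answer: 15548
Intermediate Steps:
Add(Add(-20688, Mul(Mul(-7, 32), -21)), 31532) = Add(Add(-20688, Mul(-224, -21)), 31532) = Add(Add(-20688, 4704), 31532) = Add(-15984, 31532) = 15548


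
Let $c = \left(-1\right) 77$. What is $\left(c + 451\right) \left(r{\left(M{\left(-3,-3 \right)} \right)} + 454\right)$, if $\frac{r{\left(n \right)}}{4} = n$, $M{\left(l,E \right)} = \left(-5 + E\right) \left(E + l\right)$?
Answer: $241604$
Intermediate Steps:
$c = -77$
$r{\left(n \right)} = 4 n$
$\left(c + 451\right) \left(r{\left(M{\left(-3,-3 \right)} \right)} + 454\right) = \left(-77 + 451\right) \left(4 \left(\left(-3\right)^{2} - -15 - -15 - -9\right) + 454\right) = 374 \left(4 \left(9 + 15 + 15 + 9\right) + 454\right) = 374 \left(4 \cdot 48 + 454\right) = 374 \left(192 + 454\right) = 374 \cdot 646 = 241604$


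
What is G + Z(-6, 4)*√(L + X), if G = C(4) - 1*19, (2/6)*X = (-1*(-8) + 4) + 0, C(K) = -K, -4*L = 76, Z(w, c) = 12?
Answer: -23 + 12*√17 ≈ 26.477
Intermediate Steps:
L = -19 (L = -¼*76 = -19)
X = 36 (X = 3*((-1*(-8) + 4) + 0) = 3*((8 + 4) + 0) = 3*(12 + 0) = 3*12 = 36)
G = -23 (G = -1*4 - 1*19 = -4 - 19 = -23)
G + Z(-6, 4)*√(L + X) = -23 + 12*√(-19 + 36) = -23 + 12*√17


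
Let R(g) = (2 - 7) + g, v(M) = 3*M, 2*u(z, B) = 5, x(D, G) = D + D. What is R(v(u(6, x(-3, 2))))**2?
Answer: 25/4 ≈ 6.2500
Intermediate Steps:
x(D, G) = 2*D
u(z, B) = 5/2 (u(z, B) = (1/2)*5 = 5/2)
R(g) = -5 + g
R(v(u(6, x(-3, 2))))**2 = (-5 + 3*(5/2))**2 = (-5 + 15/2)**2 = (5/2)**2 = 25/4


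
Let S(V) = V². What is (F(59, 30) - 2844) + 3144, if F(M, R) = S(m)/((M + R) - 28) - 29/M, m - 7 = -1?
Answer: 1080055/3599 ≈ 300.10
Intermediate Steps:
m = 6 (m = 7 - 1 = 6)
F(M, R) = -29/M + 36/(-28 + M + R) (F(M, R) = 6²/((M + R) - 28) - 29/M = 36/(-28 + M + R) - 29/M = -29/M + 36/(-28 + M + R))
(F(59, 30) - 2844) + 3144 = ((812 - 29*30 + 7*59)/(59*(-28 + 59 + 30)) - 2844) + 3144 = ((1/59)*(812 - 870 + 413)/61 - 2844) + 3144 = ((1/59)*(1/61)*355 - 2844) + 3144 = (355/3599 - 2844) + 3144 = -10235201/3599 + 3144 = 1080055/3599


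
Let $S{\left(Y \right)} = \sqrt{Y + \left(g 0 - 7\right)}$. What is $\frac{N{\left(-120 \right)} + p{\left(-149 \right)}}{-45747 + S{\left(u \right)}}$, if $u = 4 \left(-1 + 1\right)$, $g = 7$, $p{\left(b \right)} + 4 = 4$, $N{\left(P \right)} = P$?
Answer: $\frac{686205}{261598502} + \frac{15 i \sqrt{7}}{261598502} \approx 0.0026231 + 1.5171 \cdot 10^{-7} i$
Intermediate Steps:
$p{\left(b \right)} = 0$ ($p{\left(b \right)} = -4 + 4 = 0$)
$u = 0$ ($u = 4 \cdot 0 = 0$)
$S{\left(Y \right)} = \sqrt{-7 + Y}$ ($S{\left(Y \right)} = \sqrt{Y + \left(7 \cdot 0 - 7\right)} = \sqrt{Y + \left(0 - 7\right)} = \sqrt{Y - 7} = \sqrt{-7 + Y}$)
$\frac{N{\left(-120 \right)} + p{\left(-149 \right)}}{-45747 + S{\left(u \right)}} = \frac{-120 + 0}{-45747 + \sqrt{-7 + 0}} = - \frac{120}{-45747 + \sqrt{-7}} = - \frac{120}{-45747 + i \sqrt{7}}$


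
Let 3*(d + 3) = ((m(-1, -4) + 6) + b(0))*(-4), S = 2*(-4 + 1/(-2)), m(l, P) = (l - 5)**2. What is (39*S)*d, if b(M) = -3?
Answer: 19305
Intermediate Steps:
m(l, P) = (-5 + l)**2
S = -9 (S = 2*(-4 - 1/2) = 2*(-9/2) = -9)
d = -55 (d = -3 + ((((-5 - 1)**2 + 6) - 3)*(-4))/3 = -3 + ((((-6)**2 + 6) - 3)*(-4))/3 = -3 + (((36 + 6) - 3)*(-4))/3 = -3 + ((42 - 3)*(-4))/3 = -3 + (39*(-4))/3 = -3 + (1/3)*(-156) = -3 - 52 = -55)
(39*S)*d = (39*(-9))*(-55) = -351*(-55) = 19305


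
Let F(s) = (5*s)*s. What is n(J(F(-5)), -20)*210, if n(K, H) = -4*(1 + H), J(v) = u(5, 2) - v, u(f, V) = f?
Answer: 15960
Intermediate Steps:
F(s) = 5*s²
J(v) = 5 - v
n(K, H) = -4 - 4*H
n(J(F(-5)), -20)*210 = (-4 - 4*(-20))*210 = (-4 + 80)*210 = 76*210 = 15960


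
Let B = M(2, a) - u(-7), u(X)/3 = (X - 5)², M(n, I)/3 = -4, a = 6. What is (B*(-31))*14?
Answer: 192696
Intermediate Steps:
M(n, I) = -12 (M(n, I) = 3*(-4) = -12)
u(X) = 3*(-5 + X)² (u(X) = 3*(X - 5)² = 3*(-5 + X)²)
B = -444 (B = -12 - 3*(-5 - 7)² = -12 - 3*(-12)² = -12 - 3*144 = -12 - 1*432 = -12 - 432 = -444)
(B*(-31))*14 = -444*(-31)*14 = 13764*14 = 192696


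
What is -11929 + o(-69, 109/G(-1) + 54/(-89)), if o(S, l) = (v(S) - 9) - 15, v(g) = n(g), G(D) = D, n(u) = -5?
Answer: -11958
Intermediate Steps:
v(g) = -5
o(S, l) = -29 (o(S, l) = (-5 - 9) - 15 = -14 - 15 = -29)
-11929 + o(-69, 109/G(-1) + 54/(-89)) = -11929 - 29 = -11958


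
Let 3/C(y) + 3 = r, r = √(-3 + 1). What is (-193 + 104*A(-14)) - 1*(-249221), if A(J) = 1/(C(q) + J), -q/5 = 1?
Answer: 601883724/2417 + 312*I*√2/2417 ≈ 2.4902e+5 + 0.18255*I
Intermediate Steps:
q = -5 (q = -5*1 = -5)
r = I*√2 (r = √(-2) = I*√2 ≈ 1.4142*I)
C(y) = 3/(-3 + I*√2)
A(J) = 1/(-9/11 + J - 3*I*√2/11) (A(J) = 1/((-9/11 - 3*I*√2/11) + J) = 1/(-9/11 + J - 3*I*√2/11))
(-193 + 104*A(-14)) - 1*(-249221) = (-193 + 104*((3 - I*√2)/(-3 - 14*(3 - I*√2)))) - 1*(-249221) = (-193 + 104*((3 - I*√2)/(-3 + (-42 + 14*I*√2)))) + 249221 = (-193 + 104*((3 - I*√2)/(-45 + 14*I*√2))) + 249221 = (-193 + 104*(3 - I*√2)/(-45 + 14*I*√2)) + 249221 = 249028 + 104*(3 - I*√2)/(-45 + 14*I*√2)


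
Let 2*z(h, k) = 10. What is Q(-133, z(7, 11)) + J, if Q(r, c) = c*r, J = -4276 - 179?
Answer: -5120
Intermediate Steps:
J = -4455
z(h, k) = 5 (z(h, k) = (½)*10 = 5)
Q(-133, z(7, 11)) + J = 5*(-133) - 4455 = -665 - 4455 = -5120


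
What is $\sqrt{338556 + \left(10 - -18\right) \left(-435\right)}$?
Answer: $6 \sqrt{9066} \approx 571.29$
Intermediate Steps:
$\sqrt{338556 + \left(10 - -18\right) \left(-435\right)} = \sqrt{338556 + \left(10 + 18\right) \left(-435\right)} = \sqrt{338556 + 28 \left(-435\right)} = \sqrt{338556 - 12180} = \sqrt{326376} = 6 \sqrt{9066}$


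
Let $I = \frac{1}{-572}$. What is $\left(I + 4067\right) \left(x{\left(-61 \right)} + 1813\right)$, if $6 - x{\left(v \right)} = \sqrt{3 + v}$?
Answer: $\frac{4231581537}{572} - \frac{2326323 i \sqrt{58}}{572} \approx 7.3979 \cdot 10^{6} - 30973.0 i$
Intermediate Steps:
$I = - \frac{1}{572} \approx -0.0017483$
$x{\left(v \right)} = 6 - \sqrt{3 + v}$
$\left(I + 4067\right) \left(x{\left(-61 \right)} + 1813\right) = \left(- \frac{1}{572} + 4067\right) \left(\left(6 - \sqrt{3 - 61}\right) + 1813\right) = \frac{2326323 \left(\left(6 - \sqrt{-58}\right) + 1813\right)}{572} = \frac{2326323 \left(\left(6 - i \sqrt{58}\right) + 1813\right)}{572} = \frac{2326323 \left(1819 - i \sqrt{58}\right)}{572} = \frac{4231581537}{572} - \frac{2326323 i \sqrt{58}}{572}$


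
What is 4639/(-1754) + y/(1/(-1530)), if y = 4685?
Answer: -12572764339/1754 ≈ -7.1681e+6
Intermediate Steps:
4639/(-1754) + y/(1/(-1530)) = 4639/(-1754) + 4685/(1/(-1530)) = 4639*(-1/1754) + 4685/(-1/1530) = -4639/1754 + 4685*(-1530) = -4639/1754 - 7168050 = -12572764339/1754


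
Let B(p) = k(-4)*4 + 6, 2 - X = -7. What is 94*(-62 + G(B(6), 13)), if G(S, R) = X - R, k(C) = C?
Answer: -6204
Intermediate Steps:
X = 9 (X = 2 - 1*(-7) = 2 + 7 = 9)
B(p) = -10 (B(p) = -4*4 + 6 = -16 + 6 = -10)
G(S, R) = 9 - R
94*(-62 + G(B(6), 13)) = 94*(-62 + (9 - 1*13)) = 94*(-62 + (9 - 13)) = 94*(-62 - 4) = 94*(-66) = -6204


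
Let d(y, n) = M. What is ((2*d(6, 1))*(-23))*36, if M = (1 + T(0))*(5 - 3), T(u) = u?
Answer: -3312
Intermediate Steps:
M = 2 (M = (1 + 0)*(5 - 3) = 1*2 = 2)
d(y, n) = 2
((2*d(6, 1))*(-23))*36 = ((2*2)*(-23))*36 = (4*(-23))*36 = -92*36 = -3312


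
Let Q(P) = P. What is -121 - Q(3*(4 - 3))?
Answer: -124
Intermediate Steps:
-121 - Q(3*(4 - 3)) = -121 - 3*(4 - 3) = -121 - 3 = -124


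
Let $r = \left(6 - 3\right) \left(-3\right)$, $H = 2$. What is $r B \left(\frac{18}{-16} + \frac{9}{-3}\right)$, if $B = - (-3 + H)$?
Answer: $\frac{297}{8} \approx 37.125$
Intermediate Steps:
$B = 1$ ($B = - (-3 + 2) = \left(-1\right) \left(-1\right) = 1$)
$r = -9$ ($r = 3 \left(-3\right) = -9$)
$r B \left(\frac{18}{-16} + \frac{9}{-3}\right) = \left(-9\right) 1 \left(\frac{18}{-16} + \frac{9}{-3}\right) = - 9 \left(18 \left(- \frac{1}{16}\right) + 9 \left(- \frac{1}{3}\right)\right) = - 9 \left(- \frac{9}{8} - 3\right) = \left(-9\right) \left(- \frac{33}{8}\right) = \frac{297}{8}$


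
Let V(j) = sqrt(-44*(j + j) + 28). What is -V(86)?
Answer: -2*I*sqrt(1885) ≈ -86.833*I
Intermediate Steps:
V(j) = sqrt(28 - 88*j) (V(j) = sqrt(-88*j + 28) = sqrt(28 - 88*j))
-V(86) = -2*sqrt(7 - 22*86) = -2*sqrt(7 - 1892) = -2*sqrt(-1885) = -2*I*sqrt(1885)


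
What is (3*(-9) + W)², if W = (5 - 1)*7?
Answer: 1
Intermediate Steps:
W = 28 (W = 4*7 = 28)
(3*(-9) + W)² = (3*(-9) + 28)² = (-27 + 28)² = 1² = 1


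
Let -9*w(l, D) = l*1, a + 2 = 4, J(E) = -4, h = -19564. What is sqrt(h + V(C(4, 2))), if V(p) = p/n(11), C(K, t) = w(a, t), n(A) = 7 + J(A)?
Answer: I*sqrt(1584690)/9 ≈ 139.87*I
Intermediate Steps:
a = 2 (a = -2 + 4 = 2)
n(A) = 3 (n(A) = 7 - 4 = 3)
w(l, D) = -l/9
C(K, t) = -2/9 (C(K, t) = -1/9*2 = -2/9)
V(p) = p/3
sqrt(h + V(C(4, 2))) = sqrt(-19564 + (1/3)*(-2/9)) = sqrt(-19564 - 2/27) = sqrt(-528230/27) = I*sqrt(1584690)/9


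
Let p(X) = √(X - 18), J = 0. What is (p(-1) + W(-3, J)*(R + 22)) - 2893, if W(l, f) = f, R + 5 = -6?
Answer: -2893 + I*√19 ≈ -2893.0 + 4.3589*I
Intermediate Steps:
R = -11 (R = -5 - 6 = -11)
p(X) = √(-18 + X)
(p(-1) + W(-3, J)*(R + 22)) - 2893 = (√(-18 - 1) + 0*(-11 + 22)) - 2893 = (√(-19) + 0*11) - 2893 = (I*√19 + 0) - 2893 = I*√19 - 2893 = -2893 + I*√19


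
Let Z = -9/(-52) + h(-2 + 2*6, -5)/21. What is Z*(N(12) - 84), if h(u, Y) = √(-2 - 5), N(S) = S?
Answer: -162/13 - 24*I*√7/7 ≈ -12.462 - 9.0712*I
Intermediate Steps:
h(u, Y) = I*√7 (h(u, Y) = √(-7) = I*√7)
Z = 9/52 + I*√7/21 (Z = -9/(-52) + (I*√7)/21 = -9*(-1/52) + (I*√7)*(1/21) = 9/52 + I*√7/21 ≈ 0.17308 + 0.12599*I)
Z*(N(12) - 84) = (9/52 + I*√7/21)*(12 - 84) = (9/52 + I*√7/21)*(-72) = -162/13 - 24*I*√7/7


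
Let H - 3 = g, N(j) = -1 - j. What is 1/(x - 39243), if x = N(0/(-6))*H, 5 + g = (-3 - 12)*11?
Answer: -1/39076 ≈ -2.5591e-5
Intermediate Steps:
g = -170 (g = -5 + (-3 - 12)*11 = -5 - 15*11 = -5 - 165 = -170)
H = -167 (H = 3 - 170 = -167)
x = 167 (x = (-1 - 0/(-6))*(-167) = (-1 - 0*(-1)/6)*(-167) = (-1 - 1*0)*(-167) = (-1 + 0)*(-167) = -1*(-167) = 167)
1/(x - 39243) = 1/(167 - 39243) = 1/(-39076) = -1/39076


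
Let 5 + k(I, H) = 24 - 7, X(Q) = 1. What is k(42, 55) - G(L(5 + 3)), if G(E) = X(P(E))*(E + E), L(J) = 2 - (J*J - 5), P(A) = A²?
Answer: 126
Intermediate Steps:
k(I, H) = 12 (k(I, H) = -5 + (24 - 7) = -5 + 17 = 12)
L(J) = 7 - J² (L(J) = 2 - (J² - 5) = 2 - (-5 + J²) = 2 + (5 - J²) = 7 - J²)
G(E) = 2*E (G(E) = 1*(E + E) = 1*(2*E) = 2*E)
k(42, 55) - G(L(5 + 3)) = 12 - 2*(7 - (5 + 3)²) = 12 - 2*(7 - 1*8²) = 12 - 2*(7 - 1*64) = 12 - 2*(7 - 64) = 12 - 2*(-57) = 12 - 1*(-114) = 12 + 114 = 126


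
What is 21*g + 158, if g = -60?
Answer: -1102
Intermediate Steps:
21*g + 158 = 21*(-60) + 158 = -1260 + 158 = -1102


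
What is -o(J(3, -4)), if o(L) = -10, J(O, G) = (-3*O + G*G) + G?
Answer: 10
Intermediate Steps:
J(O, G) = G + G² - 3*O (J(O, G) = (-3*O + G²) + G = (G² - 3*O) + G = G + G² - 3*O)
-o(J(3, -4)) = -1*(-10) = 10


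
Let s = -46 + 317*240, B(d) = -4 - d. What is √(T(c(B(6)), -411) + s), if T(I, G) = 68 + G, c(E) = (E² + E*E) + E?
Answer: √75691 ≈ 275.12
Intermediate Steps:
c(E) = E + 2*E² (c(E) = (E² + E²) + E = 2*E² + E = E + 2*E²)
s = 76034 (s = -46 + 76080 = 76034)
√(T(c(B(6)), -411) + s) = √((68 - 411) + 76034) = √(-343 + 76034) = √75691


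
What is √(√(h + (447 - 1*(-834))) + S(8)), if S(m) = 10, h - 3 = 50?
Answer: √(10 + √1334) ≈ 6.8208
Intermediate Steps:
h = 53 (h = 3 + 50 = 53)
√(√(h + (447 - 1*(-834))) + S(8)) = √(√(53 + (447 - 1*(-834))) + 10) = √(√(53 + (447 + 834)) + 10) = √(√(53 + 1281) + 10) = √(√1334 + 10) = √(10 + √1334)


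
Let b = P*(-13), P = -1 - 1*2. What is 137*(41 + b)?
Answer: 10960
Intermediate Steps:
P = -3 (P = -1 - 2 = -3)
b = 39 (b = -3*(-13) = 39)
137*(41 + b) = 137*(41 + 39) = 137*80 = 10960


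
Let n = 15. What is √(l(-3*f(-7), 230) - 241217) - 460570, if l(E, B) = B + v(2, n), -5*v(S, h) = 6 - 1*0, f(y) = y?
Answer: -460570 + I*√6024705/5 ≈ -4.6057e+5 + 490.91*I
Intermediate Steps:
v(S, h) = -6/5 (v(S, h) = -(6 - 1*0)/5 = -(6 + 0)/5 = -⅕*6 = -6/5)
l(E, B) = -6/5 + B (l(E, B) = B - 6/5 = -6/5 + B)
√(l(-3*f(-7), 230) - 241217) - 460570 = √((-6/5 + 230) - 241217) - 460570 = √(1144/5 - 241217) - 460570 = √(-1204941/5) - 460570 = I*√6024705/5 - 460570 = -460570 + I*√6024705/5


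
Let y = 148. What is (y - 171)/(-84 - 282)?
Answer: 23/366 ≈ 0.062842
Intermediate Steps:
(y - 171)/(-84 - 282) = (148 - 171)/(-84 - 282) = -23/(-366) = -23*(-1/366) = 23/366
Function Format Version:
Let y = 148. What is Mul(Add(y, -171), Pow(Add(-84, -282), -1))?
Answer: Rational(23, 366) ≈ 0.062842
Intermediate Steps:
Mul(Add(y, -171), Pow(Add(-84, -282), -1)) = Mul(Add(148, -171), Pow(Add(-84, -282), -1)) = Mul(-23, Pow(-366, -1)) = Mul(-23, Rational(-1, 366)) = Rational(23, 366)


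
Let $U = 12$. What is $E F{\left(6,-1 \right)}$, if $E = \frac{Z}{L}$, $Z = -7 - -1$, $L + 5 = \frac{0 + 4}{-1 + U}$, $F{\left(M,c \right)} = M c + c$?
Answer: $- \frac{154}{17} \approx -9.0588$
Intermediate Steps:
$F{\left(M,c \right)} = c + M c$
$L = - \frac{51}{11}$ ($L = -5 + \frac{0 + 4}{-1 + 12} = -5 + \frac{4}{11} = - \frac{51}{11} \approx -4.6364$)
$Z = -6$ ($Z = -7 + 1 = -6$)
$E = \frac{22}{17}$ ($E = - \frac{6}{- \frac{51}{11}} = \left(-6\right) \left(- \frac{11}{51}\right) = \frac{22}{17} \approx 1.2941$)
$E F{\left(6,-1 \right)} = \frac{22 \left(- (1 + 6)\right)}{17} = \frac{22 \left(\left(-1\right) 7\right)}{17} = \frac{22}{17} \left(-7\right) = - \frac{154}{17}$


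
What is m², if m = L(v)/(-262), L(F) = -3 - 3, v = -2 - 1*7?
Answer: 9/17161 ≈ 0.00052444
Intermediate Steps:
v = -9 (v = -2 - 7 = -9)
L(F) = -6
m = 3/131 (m = -6/(-262) = -6*(-1/262) = 3/131 ≈ 0.022901)
m² = (3/131)² = 9/17161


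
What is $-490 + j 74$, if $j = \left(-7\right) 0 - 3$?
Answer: $-712$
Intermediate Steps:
$j = -3$ ($j = 0 - 3 = -3$)
$-490 + j 74 = -490 - 222 = -712$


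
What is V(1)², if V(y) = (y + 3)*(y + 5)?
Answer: 576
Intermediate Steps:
V(y) = (3 + y)*(5 + y)
V(1)² = (15 + 1² + 8*1)² = (15 + 1 + 8)² = 24² = 576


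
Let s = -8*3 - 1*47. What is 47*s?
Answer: -3337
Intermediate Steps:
s = -71 (s = -24 - 47 = -71)
47*s = 47*(-71) = -3337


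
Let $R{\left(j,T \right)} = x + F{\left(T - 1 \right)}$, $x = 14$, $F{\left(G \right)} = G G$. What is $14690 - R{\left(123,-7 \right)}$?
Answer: $14612$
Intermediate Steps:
$F{\left(G \right)} = G^{2}$
$R{\left(j,T \right)} = 14 + \left(-1 + T\right)^{2}$ ($R{\left(j,T \right)} = 14 + \left(T - 1\right)^{2} = 14 + \left(-1 + T\right)^{2}$)
$14690 - R{\left(123,-7 \right)} = 14690 - \left(14 + \left(-1 - 7\right)^{2}\right) = 14690 - \left(14 + \left(-8\right)^{2}\right) = 14690 - \left(14 + 64\right) = 14690 - 78 = 14612$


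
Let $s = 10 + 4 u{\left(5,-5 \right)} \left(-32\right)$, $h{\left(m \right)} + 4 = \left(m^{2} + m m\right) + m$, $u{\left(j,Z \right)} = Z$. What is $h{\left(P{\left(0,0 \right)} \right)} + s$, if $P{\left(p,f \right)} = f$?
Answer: $646$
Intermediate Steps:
$h{\left(m \right)} = -4 + m + 2 m^{2}$ ($h{\left(m \right)} = -4 + \left(\left(m^{2} + m m\right) + m\right) = -4 + \left(\left(m^{2} + m^{2}\right) + m\right) = -4 + \left(2 m^{2} + m\right) = -4 + \left(m + 2 m^{2}\right) = -4 + m + 2 m^{2}$)
$s = 650$ ($s = 10 + 4 \left(-5\right) \left(-32\right) = 10 - -640 = 10 + 640 = 650$)
$h{\left(P{\left(0,0 \right)} \right)} + s = \left(-4 + 0 + 2 \cdot 0^{2}\right) + 650 = \left(-4 + 0 + 2 \cdot 0\right) + 650 = \left(-4 + 0 + 0\right) + 650 = -4 + 650 = 646$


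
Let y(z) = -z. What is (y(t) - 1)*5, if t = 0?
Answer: -5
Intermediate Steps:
(y(t) - 1)*5 = (-1*0 - 1)*5 = (0 - 1)*5 = -1*5 = -5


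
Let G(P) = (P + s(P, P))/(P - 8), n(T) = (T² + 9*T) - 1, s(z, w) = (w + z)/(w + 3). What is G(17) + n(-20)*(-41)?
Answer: -807923/90 ≈ -8976.9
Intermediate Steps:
s(z, w) = (w + z)/(3 + w)
n(T) = -1 + T² + 9*T
G(P) = (P + 2*P/(3 + P))/(-8 + P) (G(P) = (P + (P + P)/(3 + P))/(P - 8) = (P + (2*P)/(3 + P))/(-8 + P) = (P + 2*P/(3 + P))/(-8 + P))
G(17) + n(-20)*(-41) = 17*(5 + 17)/((-8 + 17)*(3 + 17)) + (-1 + (-20)² + 9*(-20))*(-41) = 17*22/(9*20) + (-1 + 400 - 180)*(-41) = 17*(⅑)*(1/20)*22 + 219*(-41) = 187/90 - 8979 = -807923/90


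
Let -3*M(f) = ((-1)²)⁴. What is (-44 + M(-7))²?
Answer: 17689/9 ≈ 1965.4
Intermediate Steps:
M(f) = -⅓ (M(f) = -((-1)²)⁴/3 = -⅓*1⁴ = -⅓*1 = -⅓)
(-44 + M(-7))² = (-44 - ⅓)² = (-133/3)² = 17689/9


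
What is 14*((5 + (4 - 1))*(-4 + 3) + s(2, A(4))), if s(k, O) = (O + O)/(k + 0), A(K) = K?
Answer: -56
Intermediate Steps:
s(k, O) = 2*O/k (s(k, O) = (2*O)/k = 2*O/k)
14*((5 + (4 - 1))*(-4 + 3) + s(2, A(4))) = 14*((5 + (4 - 1))*(-4 + 3) + 2*4/2) = 14*((5 + 3)*(-1) + 2*4*(½)) = 14*(8*(-1) + 4) = 14*(-8 + 4) = 14*(-4) = -56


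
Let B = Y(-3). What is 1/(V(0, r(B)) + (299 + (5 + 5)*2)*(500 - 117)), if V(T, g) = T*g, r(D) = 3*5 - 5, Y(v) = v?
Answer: 1/122177 ≈ 8.1848e-6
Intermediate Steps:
B = -3
r(D) = 10 (r(D) = 15 - 5 = 10)
1/(V(0, r(B)) + (299 + (5 + 5)*2)*(500 - 117)) = 1/(0*10 + (299 + (5 + 5)*2)*(500 - 117)) = 1/(0 + (299 + 10*2)*383) = 1/(0 + (299 + 20)*383) = 1/(0 + 319*383) = 1/(0 + 122177) = 1/122177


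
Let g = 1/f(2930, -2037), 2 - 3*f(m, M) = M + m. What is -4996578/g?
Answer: 1483983666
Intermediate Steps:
f(m, M) = ⅔ - M/3 - m/3 (f(m, M) = ⅔ - (M + m)/3 = ⅔ + (-M/3 - m/3) = ⅔ - M/3 - m/3)
g = -1/297 (g = 1/(⅔ - ⅓*(-2037) - ⅓*2930) = 1/(⅔ + 679 - 2930/3) = 1/(-297) = -1/297 ≈ -0.0033670)
-4996578/g = -4996578/(-1/297) = -4996578*(-297) = 1483983666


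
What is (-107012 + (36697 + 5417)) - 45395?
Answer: -110293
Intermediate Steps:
(-107012 + (36697 + 5417)) - 45395 = (-107012 + 42114) - 45395 = -64898 - 45395 = -110293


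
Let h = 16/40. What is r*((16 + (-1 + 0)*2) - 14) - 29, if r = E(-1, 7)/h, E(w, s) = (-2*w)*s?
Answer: -29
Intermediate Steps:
E(w, s) = -2*s*w
h = ⅖ (h = 16*(1/40) = ⅖ ≈ 0.40000)
r = 35 (r = (-2*7*(-1))/(⅖) = 14*(5/2) = 35)
r*((16 + (-1 + 0)*2) - 14) - 29 = 35*((16 + (-1 + 0)*2) - 14) - 29 = 35*((16 - 1*2) - 14) - 29 = 35*((16 - 2) - 14) - 29 = 35*(14 - 14) - 29 = 35*0 - 29 = 0 - 29 = -29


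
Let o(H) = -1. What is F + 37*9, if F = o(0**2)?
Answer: 332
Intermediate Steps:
F = -1
F + 37*9 = -1 + 37*9 = -1 + 333 = 332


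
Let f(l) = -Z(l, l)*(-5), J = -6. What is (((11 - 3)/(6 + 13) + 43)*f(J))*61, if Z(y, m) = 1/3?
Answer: 83875/19 ≈ 4414.5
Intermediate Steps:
Z(y, m) = ⅓
f(l) = 5/3 (f(l) = -(-5)/3 = -1*(-5/3) = 5/3)
(((11 - 3)/(6 + 13) + 43)*f(J))*61 = (((11 - 3)/(6 + 13) + 43)*(5/3))*61 = ((8/19 + 43)*(5/3))*61 = ((825/19)*(5/3))*61 = (1375/19)*61 = 83875/19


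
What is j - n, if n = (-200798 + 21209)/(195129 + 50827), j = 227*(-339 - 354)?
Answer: -38691404727/245956 ≈ -1.5731e+5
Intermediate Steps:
j = -157311 (j = 227*(-693) = -157311)
n = -179589/245956 ≈ -0.73017
j - n = -157311 - 1*(-179589/245956) = -157311 + 179589/245956 = -38691404727/245956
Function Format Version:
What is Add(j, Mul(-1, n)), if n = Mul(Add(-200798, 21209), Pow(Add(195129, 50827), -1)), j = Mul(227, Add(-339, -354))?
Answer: Rational(-38691404727, 245956) ≈ -1.5731e+5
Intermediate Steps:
j = -157311 (j = Mul(227, -693) = -157311)
n = Rational(-179589, 245956) (n = Mul(-179589, Pow(245956, -1)) = Mul(-179589, Rational(1, 245956)) = Rational(-179589, 245956) ≈ -0.73017)
Add(j, Mul(-1, n)) = Add(-157311, Mul(-1, Rational(-179589, 245956))) = Add(-157311, Rational(179589, 245956)) = Rational(-38691404727, 245956)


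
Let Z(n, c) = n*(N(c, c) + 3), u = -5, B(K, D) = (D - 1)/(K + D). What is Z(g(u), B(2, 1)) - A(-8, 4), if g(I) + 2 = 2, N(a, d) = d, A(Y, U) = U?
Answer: -4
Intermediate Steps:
B(K, D) = (-1 + D)/(D + K)
g(I) = 0 (g(I) = -2 + 2 = 0)
Z(n, c) = n*(3 + c) (Z(n, c) = n*(c + 3) = n*(3 + c))
Z(g(u), B(2, 1)) - A(-8, 4) = 0*(3 + (-1 + 1)/(1 + 2)) - 1*4 = 0*(3 + 0/3) - 4 = 0*(3 + (1/3)*0) - 4 = 0*(3 + 0) - 4 = 0*3 - 4 = 0 - 4 = -4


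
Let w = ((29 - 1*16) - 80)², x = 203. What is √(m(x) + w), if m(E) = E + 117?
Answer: √4809 ≈ 69.347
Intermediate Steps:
m(E) = 117 + E
w = 4489 (w = ((29 - 16) - 80)² = (13 - 80)² = (-67)² = 4489)
√(m(x) + w) = √((117 + 203) + 4489) = √(320 + 4489) = √4809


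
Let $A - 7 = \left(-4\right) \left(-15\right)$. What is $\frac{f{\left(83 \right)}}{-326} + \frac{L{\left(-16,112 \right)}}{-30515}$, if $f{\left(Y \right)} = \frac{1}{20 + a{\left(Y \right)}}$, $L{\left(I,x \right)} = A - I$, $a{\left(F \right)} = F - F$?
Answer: $- \frac{22867}{7958312} \approx -0.0028733$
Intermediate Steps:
$A = 67$ ($A = 7 - -60 = 7 + 60 = 67$)
$a{\left(F \right)} = 0$
$L{\left(I,x \right)} = 67 - I$
$f{\left(Y \right)} = \frac{1}{20}$ ($f{\left(Y \right)} = \frac{1}{20 + 0} = \frac{1}{20}$)
$\frac{f{\left(83 \right)}}{-326} + \frac{L{\left(-16,112 \right)}}{-30515} = \frac{1}{20 \left(-326\right)} + \frac{67 - -16}{-30515} = \frac{1}{20} \left(- \frac{1}{326}\right) + \left(67 + 16\right) \left(- \frac{1}{30515}\right) = - \frac{1}{6520} + 83 \left(- \frac{1}{30515}\right) = - \frac{1}{6520} - \frac{83}{30515} = - \frac{22867}{7958312}$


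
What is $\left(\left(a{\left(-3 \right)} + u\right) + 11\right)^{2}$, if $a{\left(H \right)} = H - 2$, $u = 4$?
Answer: $100$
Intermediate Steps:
$a{\left(H \right)} = -2 + H$
$\left(\left(a{\left(-3 \right)} + u\right) + 11\right)^{2} = \left(\left(\left(-2 - 3\right) + 4\right) + 11\right)^{2} = \left(\left(-5 + 4\right) + 11\right)^{2} = \left(-1 + 11\right)^{2} = 10^{2} = 100$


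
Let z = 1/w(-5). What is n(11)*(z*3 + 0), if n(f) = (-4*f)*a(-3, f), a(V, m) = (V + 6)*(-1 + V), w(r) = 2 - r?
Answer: 1584/7 ≈ 226.29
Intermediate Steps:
z = 1/7 (z = 1/(2 - 1*(-5)) = 1/(2 + 5) = 1/7 ≈ 0.14286)
a(V, m) = (-1 + V)*(6 + V) (a(V, m) = (6 + V)*(-1 + V) = (-1 + V)*(6 + V))
n(f) = 48*f (n(f) = (-4*f)*(-6 + (-3)**2 + 5*(-3)) = (-4*f)*(-6 + 9 - 15) = -4*f*(-12) = 48*f)
n(11)*(z*3 + 0) = (48*11)*((1/7)*3 + 0) = 528*(3/7 + 0) = 528*(3/7) = 1584/7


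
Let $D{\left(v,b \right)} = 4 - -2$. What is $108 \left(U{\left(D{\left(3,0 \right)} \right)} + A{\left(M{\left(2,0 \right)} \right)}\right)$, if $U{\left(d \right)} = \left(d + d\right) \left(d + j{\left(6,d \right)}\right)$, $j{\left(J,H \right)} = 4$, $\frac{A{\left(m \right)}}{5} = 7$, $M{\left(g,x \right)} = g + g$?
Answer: $16740$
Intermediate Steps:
$M{\left(g,x \right)} = 2 g$
$A{\left(m \right)} = 35$ ($A{\left(m \right)} = 5 \cdot 7 = 35$)
$D{\left(v,b \right)} = 6$ ($D{\left(v,b \right)} = 4 + 2 = 6$)
$U{\left(d \right)} = 2 d \left(4 + d\right)$ ($U{\left(d \right)} = \left(d + d\right) \left(d + 4\right) = 2 d \left(4 + d\right)$)
$108 \left(U{\left(D{\left(3,0 \right)} \right)} + A{\left(M{\left(2,0 \right)} \right)}\right) = 108 \left(2 \cdot 6 \left(4 + 6\right) + 35\right) = 108 \left(2 \cdot 6 \cdot 10 + 35\right) = 108 \left(120 + 35\right) = 108 \cdot 155 = 16740$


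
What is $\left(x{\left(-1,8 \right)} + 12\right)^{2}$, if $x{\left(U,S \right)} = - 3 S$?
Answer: $144$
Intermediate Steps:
$\left(x{\left(-1,8 \right)} + 12\right)^{2} = \left(\left(-3\right) 8 + 12\right)^{2} = \left(-24 + 12\right)^{2} = \left(-12\right)^{2} = 144$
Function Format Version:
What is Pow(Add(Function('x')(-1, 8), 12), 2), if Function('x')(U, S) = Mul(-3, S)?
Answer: 144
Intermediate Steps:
Pow(Add(Function('x')(-1, 8), 12), 2) = Pow(Add(Mul(-3, 8), 12), 2) = Pow(Add(-24, 12), 2) = Pow(-12, 2) = 144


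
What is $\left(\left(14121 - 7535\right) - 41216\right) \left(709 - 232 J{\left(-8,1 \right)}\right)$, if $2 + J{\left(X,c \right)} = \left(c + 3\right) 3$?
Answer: $55788930$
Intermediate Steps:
$J{\left(X,c \right)} = 7 + 3 c$ ($J{\left(X,c \right)} = -2 + \left(c + 3\right) 3 = -2 + \left(3 + c\right) 3 = -2 + \left(9 + 3 c\right) = 7 + 3 c$)
$\left(\left(14121 - 7535\right) - 41216\right) \left(709 - 232 J{\left(-8,1 \right)}\right) = \left(\left(14121 - 7535\right) - 41216\right) \left(709 - 232 \left(7 + 3 \cdot 1\right)\right) = \left(6586 - 41216\right) \left(709 - 232 \left(7 + 3\right)\right) = - 34630 \left(709 - 2320\right) = \left(-34630\right) \left(-1611\right) = 55788930$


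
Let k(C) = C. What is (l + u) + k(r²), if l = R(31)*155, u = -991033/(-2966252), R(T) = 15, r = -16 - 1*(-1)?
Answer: 7564933633/2966252 ≈ 2550.3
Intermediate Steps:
r = -15 (r = -16 + 1 = -15)
u = 991033/2966252 (u = -991033*(-1/2966252) = 991033/2966252 ≈ 0.33410)
l = 2325 (l = 15*155 = 2325)
(l + u) + k(r²) = (2325 + 991033/2966252) + (-15)² = 6897526933/2966252 + 225 = 7564933633/2966252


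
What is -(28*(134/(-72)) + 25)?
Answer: 244/9 ≈ 27.111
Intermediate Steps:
-(28*(134/(-72)) + 25) = -(28*(134*(-1/72)) + 25) = -(28*(-67/36) + 25) = -(-469/9 + 25) = -1*(-244/9) = 244/9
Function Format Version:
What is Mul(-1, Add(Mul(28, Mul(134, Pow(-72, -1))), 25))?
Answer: Rational(244, 9) ≈ 27.111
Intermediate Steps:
Mul(-1, Add(Mul(28, Mul(134, Pow(-72, -1))), 25)) = Mul(-1, Add(Mul(28, Mul(134, Rational(-1, 72))), 25)) = Mul(-1, Add(Mul(28, Rational(-67, 36)), 25)) = Mul(-1, Add(Rational(-469, 9), 25)) = Mul(-1, Rational(-244, 9)) = Rational(244, 9)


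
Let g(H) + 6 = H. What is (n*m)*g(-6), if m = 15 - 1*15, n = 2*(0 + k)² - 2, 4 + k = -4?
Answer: 0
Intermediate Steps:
k = -8 (k = -4 - 4 = -8)
g(H) = -6 + H
n = 126 (n = 2*(0 - 8)² - 2 = 2*(-8)² - 2 = 2*64 - 2 = 128 - 2 = 126)
m = 0 (m = 15 - 15 = 0)
(n*m)*g(-6) = (126*0)*(-6 - 6) = 0*(-12) = 0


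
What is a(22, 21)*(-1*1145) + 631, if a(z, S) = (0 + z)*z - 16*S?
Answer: -168829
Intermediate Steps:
a(z, S) = z**2 - 16*S (a(z, S) = z*z - 16*S = z**2 - 16*S)
a(22, 21)*(-1*1145) + 631 = (22**2 - 16*21)*(-1*1145) + 631 = (484 - 336)*(-1145) + 631 = 148*(-1145) + 631 = -169460 + 631 = -168829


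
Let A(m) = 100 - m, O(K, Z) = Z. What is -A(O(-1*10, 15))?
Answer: -85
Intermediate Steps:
-A(O(-1*10, 15)) = -(100 - 1*15) = -(100 - 15) = -1*85 = -85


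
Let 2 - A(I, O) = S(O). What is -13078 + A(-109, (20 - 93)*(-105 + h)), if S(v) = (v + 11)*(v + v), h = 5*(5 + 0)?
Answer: -68352756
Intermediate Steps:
h = 25 (h = 5*5 = 25)
S(v) = 2*v*(11 + v) (S(v) = (11 + v)*(2*v) = 2*v*(11 + v))
A(I, O) = 2 - 2*O*(11 + O)
-13078 + A(-109, (20 - 93)*(-105 + h)) = -13078 + (2 - 2*(20 - 93)*(-105 + 25)*(11 + (20 - 93)*(-105 + 25))) = -13078 + (2 - 2*(-73*(-80))*(11 - 73*(-80))) = -13078 + (2 - 2*5840*(11 + 5840)) = -13078 + (2 - 2*5840*5851) = -13078 + (2 - 68339680) = -13078 - 68339678 = -68352756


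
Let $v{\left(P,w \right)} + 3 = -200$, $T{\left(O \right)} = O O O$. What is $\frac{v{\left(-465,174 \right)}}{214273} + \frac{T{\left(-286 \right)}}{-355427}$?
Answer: $\frac{5012556700407}{76158409571} \approx 65.818$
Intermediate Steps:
$T{\left(O \right)} = O^{3}$ ($T{\left(O \right)} = O^{2} O = O^{3}$)
$v{\left(P,w \right)} = -203$ ($v{\left(P,w \right)} = -3 - 200 = -203$)
$\frac{v{\left(-465,174 \right)}}{214273} + \frac{T{\left(-286 \right)}}{-355427} = - \frac{203}{214273} + \frac{\left(-286\right)^{3}}{-355427} = \left(-203\right) \frac{1}{214273} - - \frac{23393656}{355427} = - \frac{203}{214273} + \frac{23393656}{355427} = \frac{5012556700407}{76158409571}$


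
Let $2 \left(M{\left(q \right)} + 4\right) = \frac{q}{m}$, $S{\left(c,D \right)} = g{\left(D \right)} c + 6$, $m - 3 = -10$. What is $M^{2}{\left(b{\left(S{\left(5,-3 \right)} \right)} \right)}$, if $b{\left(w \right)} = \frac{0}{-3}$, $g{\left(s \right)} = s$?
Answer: $16$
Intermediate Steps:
$m = -7$ ($m = 3 - 10 = -7$)
$S{\left(c,D \right)} = 6 + D c$ ($S{\left(c,D \right)} = D c + 6 = 6 + D c$)
$b{\left(w \right)} = 0$ ($b{\left(w \right)} = 0 \left(- \frac{1}{3}\right) = 0$)
$M{\left(q \right)} = -4 - \frac{q}{14}$ ($M{\left(q \right)} = -4 + \frac{q \frac{1}{-7}}{2} = -4 + \frac{q \left(- \frac{1}{7}\right)}{2} = -4 + \frac{\left(- \frac{1}{7}\right) q}{2} = -4 - \frac{q}{14}$)
$M^{2}{\left(b{\left(S{\left(5,-3 \right)} \right)} \right)} = \left(-4 - 0\right)^{2} = \left(-4 + 0\right)^{2} = \left(-4\right)^{2} = 16$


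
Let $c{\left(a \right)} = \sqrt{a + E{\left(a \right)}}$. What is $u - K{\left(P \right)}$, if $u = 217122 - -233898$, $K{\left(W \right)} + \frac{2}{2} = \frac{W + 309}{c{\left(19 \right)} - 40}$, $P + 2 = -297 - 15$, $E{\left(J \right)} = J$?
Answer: $\frac{352247301}{781} - \frac{5 \sqrt{38}}{1562} \approx 4.5102 \cdot 10^{5}$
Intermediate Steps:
$c{\left(a \right)} = \sqrt{2} \sqrt{a}$ ($c{\left(a \right)} = \sqrt{a + a} = \sqrt{2 a} = \sqrt{2} \sqrt{a}$)
$P = -314$ ($P = -2 - 312 = -314$)
$K{\left(W \right)} = -1 + \frac{309 + W}{-40 + \sqrt{38}}$ ($K{\left(W \right)} = -1 + \frac{W + 309}{\sqrt{2} \sqrt{19} - 40} = -1 + \frac{309 + W}{\sqrt{38} - 40} = -1 + \frac{309 + W}{-40 + \sqrt{38}}$)
$u = 451020$ ($u = 217122 + 233898 = 451020$)
$u - K{\left(P \right)} = 451020 - \left(- \frac{6961}{781} - \frac{309 \sqrt{38}}{1562} - - \frac{6280}{781} - - \frac{157 \sqrt{38}}{781}\right) = 451020 - \left(- \frac{6961}{781} - \frac{309 \sqrt{38}}{1562} + \frac{6280}{781} + \frac{157 \sqrt{38}}{781}\right) = 451020 - \left(- \frac{681}{781} + \frac{5 \sqrt{38}}{1562}\right) = 451020 + \left(\frac{681}{781} - \frac{5 \sqrt{38}}{1562}\right) = \frac{352247301}{781} - \frac{5 \sqrt{38}}{1562}$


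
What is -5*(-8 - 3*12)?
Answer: 220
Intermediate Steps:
-5*(-8 - 3*12) = -5*(-8 - 36) = -5*(-44) = 220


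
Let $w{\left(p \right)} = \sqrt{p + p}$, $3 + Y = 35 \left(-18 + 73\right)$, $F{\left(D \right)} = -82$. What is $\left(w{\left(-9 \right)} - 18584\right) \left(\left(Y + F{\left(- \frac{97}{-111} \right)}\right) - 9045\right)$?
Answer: $133897720 - 21615 i \sqrt{2} \approx 1.339 \cdot 10^{8} - 30568.0 i$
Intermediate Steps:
$Y = 1922$ ($Y = -3 + 35 \left(-18 + 73\right) = -3 + 35 \cdot 55 = -3 + 1925 = 1922$)
$w{\left(p \right)} = \sqrt{2} \sqrt{p}$ ($w{\left(p \right)} = \sqrt{2 p} = \sqrt{2} \sqrt{p}$)
$\left(w{\left(-9 \right)} - 18584\right) \left(\left(Y + F{\left(- \frac{97}{-111} \right)}\right) - 9045\right) = \left(\sqrt{2} \sqrt{-9} - 18584\right) \left(\left(1922 - 82\right) - 9045\right) = \left(\sqrt{2} \cdot 3 i - 18584\right) \left(1840 - 9045\right) = \left(3 i \sqrt{2} - 18584\right) \left(-7205\right) = \left(-18584 + 3 i \sqrt{2}\right) \left(-7205\right) = 133897720 - 21615 i \sqrt{2}$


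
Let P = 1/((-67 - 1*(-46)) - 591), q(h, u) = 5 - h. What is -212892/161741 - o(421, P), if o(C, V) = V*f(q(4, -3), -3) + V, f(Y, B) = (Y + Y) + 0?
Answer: -43268227/32995164 ≈ -1.3113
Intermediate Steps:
f(Y, B) = 2*Y (f(Y, B) = 2*Y + 0 = 2*Y)
P = -1/612 (P = 1/((-67 + 46) - 591) = 1/(-21 - 591) = 1/(-612) = -1/612 ≈ -0.0016340)
o(C, V) = 3*V (o(C, V) = V*(2*(5 - 1*4)) + V = V*(2*(5 - 4)) + V = V*(2*1) + V = V*2 + V = 2*V + V = 3*V)
-212892/161741 - o(421, P) = -212892/161741 - 3*(-1)/612 = -212892*1/161741 - 1*(-1/204) = -212892/161741 + 1/204 = -43268227/32995164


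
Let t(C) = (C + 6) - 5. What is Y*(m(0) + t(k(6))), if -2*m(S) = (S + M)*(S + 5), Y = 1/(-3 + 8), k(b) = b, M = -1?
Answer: 19/10 ≈ 1.9000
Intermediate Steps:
Y = ⅕ (Y = 1/5 = ⅕ ≈ 0.20000)
t(C) = 1 + C (t(C) = (6 + C) - 5 = 1 + C)
m(S) = -(-1 + S)*(5 + S)/2 (m(S) = -(S - 1)*(S + 5)/2 = -(-1 + S)*(5 + S)/2)
Y*(m(0) + t(k(6))) = ((5/2 - 2*0 - ½*0²) + (1 + 6))/5 = ((5/2 + 0 - ½*0) + 7)/5 = ((5/2 + 0 + 0) + 7)/5 = (5/2 + 7)/5 = (⅕)*(19/2) = 19/10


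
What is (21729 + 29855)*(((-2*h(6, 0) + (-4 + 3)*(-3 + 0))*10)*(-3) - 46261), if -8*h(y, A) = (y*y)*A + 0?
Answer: -2390969984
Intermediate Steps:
h(y, A) = -A*y²/8 (h(y, A) = -((y*y)*A + 0)/8 = -(y²*A + 0)/8 = -(A*y² + 0)/8 = -A*y²/8)
(21729 + 29855)*(((-2*h(6, 0) + (-4 + 3)*(-3 + 0))*10)*(-3) - 46261) = (21729 + 29855)*(((-(-1)*0*6²/4 + (-4 + 3)*(-3 + 0))*10)*(-3) - 46261) = 51584*(((-(-1)*0*36/4 - 1*(-3))*10)*(-3) - 46261) = 51584*(((-2*0 + 3)*10)*(-3) - 46261) = 51584*(((0 + 3)*10)*(-3) - 46261) = 51584*((3*10)*(-3) - 46261) = 51584*(30*(-3) - 46261) = 51584*(-90 - 46261) = 51584*(-46351) = -2390969984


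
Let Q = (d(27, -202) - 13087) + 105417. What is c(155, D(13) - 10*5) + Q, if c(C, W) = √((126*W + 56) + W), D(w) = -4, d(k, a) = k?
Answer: 92357 + I*√6802 ≈ 92357.0 + 82.474*I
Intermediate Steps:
Q = 92357 (Q = (27 - 13087) + 105417 = -13060 + 105417 = 92357)
c(C, W) = √(56 + 127*W) (c(C, W) = √((56 + 126*W) + W) = √(56 + 127*W))
c(155, D(13) - 10*5) + Q = √(56 + 127*(-4 - 10*5)) + 92357 = √(56 + 127*(-4 - 1*50)) + 92357 = √(56 + 127*(-4 - 50)) + 92357 = √(56 + 127*(-54)) + 92357 = √(56 - 6858) + 92357 = √(-6802) + 92357 = I*√6802 + 92357 = 92357 + I*√6802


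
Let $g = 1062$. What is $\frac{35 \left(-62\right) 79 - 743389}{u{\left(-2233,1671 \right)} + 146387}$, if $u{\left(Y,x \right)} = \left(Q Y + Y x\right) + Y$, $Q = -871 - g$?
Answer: $- \frac{914819}{729200} \approx -1.2546$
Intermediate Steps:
$Q = -1933$ ($Q = -871 - 1062 = -1933$)
$u{\left(Y,x \right)} = - 1932 Y + Y x$ ($u{\left(Y,x \right)} = \left(- 1933 Y + Y x\right) + Y = - 1932 Y + Y x$)
$\frac{35 \left(-62\right) 79 - 743389}{u{\left(-2233,1671 \right)} + 146387} = \frac{35 \left(-62\right) 79 - 743389}{- 2233 \left(-1932 + 1671\right) + 146387} = \frac{\left(-2170\right) 79 - 743389}{\left(-2233\right) \left(-261\right) + 146387} = \frac{-171430 - 743389}{582813 + 146387} = - \frac{914819}{729200}$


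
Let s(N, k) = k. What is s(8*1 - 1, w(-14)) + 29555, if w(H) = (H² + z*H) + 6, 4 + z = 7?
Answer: 29715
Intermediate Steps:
z = 3 (z = -4 + 7 = 3)
w(H) = 6 + H² + 3*H (w(H) = (H² + 3*H) + 6 = 6 + H² + 3*H)
s(8*1 - 1, w(-14)) + 29555 = (6 + (-14)² + 3*(-14)) + 29555 = (6 + 196 - 42) + 29555 = 160 + 29555 = 29715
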